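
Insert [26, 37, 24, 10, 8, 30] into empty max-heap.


Insert 26: [26]
Insert 37: [37, 26]
Insert 24: [37, 26, 24]
Insert 10: [37, 26, 24, 10]
Insert 8: [37, 26, 24, 10, 8]
Insert 30: [37, 26, 30, 10, 8, 24]

Final heap: [37, 26, 30, 10, 8, 24]


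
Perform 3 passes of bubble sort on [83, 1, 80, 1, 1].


Initial: [83, 1, 80, 1, 1]
Pass 1: [1, 80, 1, 1, 83] (4 swaps)
Pass 2: [1, 1, 1, 80, 83] (2 swaps)
Pass 3: [1, 1, 1, 80, 83] (0 swaps)

After 3 passes: [1, 1, 1, 80, 83]


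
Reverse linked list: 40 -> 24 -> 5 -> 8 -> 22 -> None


Step 1: curr=40, set curr.next=prev(None) | reversed so far: 40
Step 2: curr=24, set curr.next=prev(40) | reversed so far: 24 -> 40
Step 3: curr=5, set curr.next=prev(24) | reversed so far: 5 -> 24 -> 40
Step 4: curr=8, set curr.next=prev(5) | reversed so far: 8 -> 5 -> 24 -> 40
Step 5: curr=22, set curr.next=prev(8) | reversed so far: 22 -> 8 -> 5 -> 24 -> 40

22 -> 8 -> 5 -> 24 -> 40 -> None


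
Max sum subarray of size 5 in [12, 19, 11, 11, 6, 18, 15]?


[0:5]: 59
[1:6]: 65
[2:7]: 61

Max: 65 at [1:6]


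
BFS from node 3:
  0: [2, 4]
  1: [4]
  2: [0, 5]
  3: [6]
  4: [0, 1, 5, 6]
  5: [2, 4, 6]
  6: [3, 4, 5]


Visit 3, enqueue [6]
Visit 6, enqueue [4, 5]
Visit 4, enqueue [0, 1]
Visit 5, enqueue [2]
Visit 0, enqueue []
Visit 1, enqueue []
Visit 2, enqueue []

BFS order: [3, 6, 4, 5, 0, 1, 2]


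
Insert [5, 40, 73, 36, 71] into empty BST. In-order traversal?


Insert 5: root
Insert 40: R from 5
Insert 73: R from 5 -> R from 40
Insert 36: R from 5 -> L from 40
Insert 71: R from 5 -> R from 40 -> L from 73

In-order: [5, 36, 40, 71, 73]


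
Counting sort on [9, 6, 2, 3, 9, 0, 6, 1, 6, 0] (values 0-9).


Input: [9, 6, 2, 3, 9, 0, 6, 1, 6, 0]
Counts: [2, 1, 1, 1, 0, 0, 3, 0, 0, 2]

Sorted: [0, 0, 1, 2, 3, 6, 6, 6, 9, 9]


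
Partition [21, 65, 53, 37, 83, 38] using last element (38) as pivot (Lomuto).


Pivot: 38
  21 <= 38: advance i (no swap)
  37 <= 38: swap -> [21, 37, 53, 65, 83, 38]
Place pivot at 2: [21, 37, 38, 65, 83, 53]

Partitioned: [21, 37, 38, 65, 83, 53]


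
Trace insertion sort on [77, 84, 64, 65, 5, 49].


Initial: [77, 84, 64, 65, 5, 49]
Insert 84: [77, 84, 64, 65, 5, 49]
Insert 64: [64, 77, 84, 65, 5, 49]
Insert 65: [64, 65, 77, 84, 5, 49]
Insert 5: [5, 64, 65, 77, 84, 49]
Insert 49: [5, 49, 64, 65, 77, 84]

Sorted: [5, 49, 64, 65, 77, 84]


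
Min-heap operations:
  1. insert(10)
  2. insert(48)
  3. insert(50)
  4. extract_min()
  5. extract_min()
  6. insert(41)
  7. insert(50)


insert(10) -> [10]
insert(48) -> [10, 48]
insert(50) -> [10, 48, 50]
extract_min()->10, [48, 50]
extract_min()->48, [50]
insert(41) -> [41, 50]
insert(50) -> [41, 50, 50]

Final heap: [41, 50, 50]


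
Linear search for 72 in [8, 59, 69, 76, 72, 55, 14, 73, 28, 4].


i=0: 8!=72
i=1: 59!=72
i=2: 69!=72
i=3: 76!=72
i=4: 72==72 found!

Found at 4, 5 comps


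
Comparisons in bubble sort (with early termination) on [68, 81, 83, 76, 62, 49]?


Algorithm: bubble sort (with early termination)
Input: [68, 81, 83, 76, 62, 49]
Sorted: [49, 62, 68, 76, 81, 83]

15


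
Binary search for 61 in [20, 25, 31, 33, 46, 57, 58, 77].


Step 1: lo=0, hi=7, mid=3, val=33
Step 2: lo=4, hi=7, mid=5, val=57
Step 3: lo=6, hi=7, mid=6, val=58
Step 4: lo=7, hi=7, mid=7, val=77

Not found


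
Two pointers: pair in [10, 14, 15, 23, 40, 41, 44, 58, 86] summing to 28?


lo=0(10)+hi=8(86)=96
lo=0(10)+hi=7(58)=68
lo=0(10)+hi=6(44)=54
lo=0(10)+hi=5(41)=51
lo=0(10)+hi=4(40)=50
lo=0(10)+hi=3(23)=33
lo=0(10)+hi=2(15)=25
lo=1(14)+hi=2(15)=29

No pair found


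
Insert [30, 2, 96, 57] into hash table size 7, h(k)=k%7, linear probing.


Insert 30: h=2 -> slot 2
Insert 2: h=2, 1 probes -> slot 3
Insert 96: h=5 -> slot 5
Insert 57: h=1 -> slot 1

Table: [None, 57, 30, 2, None, 96, None]


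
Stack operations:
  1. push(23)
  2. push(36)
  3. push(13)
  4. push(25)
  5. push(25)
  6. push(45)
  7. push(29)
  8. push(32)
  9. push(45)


push(23) -> [23]
push(36) -> [23, 36]
push(13) -> [23, 36, 13]
push(25) -> [23, 36, 13, 25]
push(25) -> [23, 36, 13, 25, 25]
push(45) -> [23, 36, 13, 25, 25, 45]
push(29) -> [23, 36, 13, 25, 25, 45, 29]
push(32) -> [23, 36, 13, 25, 25, 45, 29, 32]
push(45) -> [23, 36, 13, 25, 25, 45, 29, 32, 45]

Final stack: [23, 36, 13, 25, 25, 45, 29, 32, 45]


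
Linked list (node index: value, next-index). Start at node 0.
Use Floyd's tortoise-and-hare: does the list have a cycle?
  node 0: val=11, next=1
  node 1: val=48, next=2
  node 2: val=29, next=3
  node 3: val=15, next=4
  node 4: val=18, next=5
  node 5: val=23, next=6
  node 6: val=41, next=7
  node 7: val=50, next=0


Floyd's tortoise (slow, +1) and hare (fast, +2):
  init: slow=0, fast=0
  step 1: slow=1, fast=2
  step 2: slow=2, fast=4
  step 3: slow=3, fast=6
  step 4: slow=4, fast=0
  step 5: slow=5, fast=2
  step 6: slow=6, fast=4
  step 7: slow=7, fast=6
  step 8: slow=0, fast=0
  slow == fast at node 0: cycle detected

Cycle: yes


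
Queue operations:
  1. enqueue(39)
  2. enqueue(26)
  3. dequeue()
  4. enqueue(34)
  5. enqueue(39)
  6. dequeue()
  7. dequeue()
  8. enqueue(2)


enqueue(39) -> [39]
enqueue(26) -> [39, 26]
dequeue()->39, [26]
enqueue(34) -> [26, 34]
enqueue(39) -> [26, 34, 39]
dequeue()->26, [34, 39]
dequeue()->34, [39]
enqueue(2) -> [39, 2]

Final queue: [39, 2]


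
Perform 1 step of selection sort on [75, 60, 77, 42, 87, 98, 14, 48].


Initial: [75, 60, 77, 42, 87, 98, 14, 48]
Step 1: min=14 at 6
  Swap: [14, 60, 77, 42, 87, 98, 75, 48]

After 1 step: [14, 60, 77, 42, 87, 98, 75, 48]


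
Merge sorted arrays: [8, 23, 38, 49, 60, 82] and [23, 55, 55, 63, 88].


Take 8 from A
Take 23 from A
Take 23 from B
Take 38 from A
Take 49 from A
Take 55 from B
Take 55 from B
Take 60 from A
Take 63 from B
Take 82 from A

Merged: [8, 23, 23, 38, 49, 55, 55, 60, 63, 82, 88]


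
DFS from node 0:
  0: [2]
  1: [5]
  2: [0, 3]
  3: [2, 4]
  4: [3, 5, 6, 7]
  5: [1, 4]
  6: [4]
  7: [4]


Visit 0, push [2]
Visit 2, push [3]
Visit 3, push [4]
Visit 4, push [7, 6, 5]
Visit 5, push [1]
Visit 1, push []
Visit 6, push []
Visit 7, push []

DFS order: [0, 2, 3, 4, 5, 1, 6, 7]


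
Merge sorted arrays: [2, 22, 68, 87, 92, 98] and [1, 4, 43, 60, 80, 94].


Take 1 from B
Take 2 from A
Take 4 from B
Take 22 from A
Take 43 from B
Take 60 from B
Take 68 from A
Take 80 from B
Take 87 from A
Take 92 from A
Take 94 from B

Merged: [1, 2, 4, 22, 43, 60, 68, 80, 87, 92, 94, 98]


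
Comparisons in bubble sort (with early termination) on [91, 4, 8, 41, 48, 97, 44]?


Algorithm: bubble sort (with early termination)
Input: [91, 4, 8, 41, 48, 97, 44]
Sorted: [4, 8, 41, 44, 48, 91, 97]

18


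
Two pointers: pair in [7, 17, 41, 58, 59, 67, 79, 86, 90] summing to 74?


lo=0(7)+hi=8(90)=97
lo=0(7)+hi=7(86)=93
lo=0(7)+hi=6(79)=86
lo=0(7)+hi=5(67)=74

Yes: 7+67=74


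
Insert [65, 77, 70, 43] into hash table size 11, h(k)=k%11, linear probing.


Insert 65: h=10 -> slot 10
Insert 77: h=0 -> slot 0
Insert 70: h=4 -> slot 4
Insert 43: h=10, 2 probes -> slot 1

Table: [77, 43, None, None, 70, None, None, None, None, None, 65]


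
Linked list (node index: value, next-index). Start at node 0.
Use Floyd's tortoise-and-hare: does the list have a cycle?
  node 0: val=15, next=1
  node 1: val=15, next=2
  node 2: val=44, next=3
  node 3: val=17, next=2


Floyd's tortoise (slow, +1) and hare (fast, +2):
  init: slow=0, fast=0
  step 1: slow=1, fast=2
  step 2: slow=2, fast=2
  slow == fast at node 2: cycle detected

Cycle: yes


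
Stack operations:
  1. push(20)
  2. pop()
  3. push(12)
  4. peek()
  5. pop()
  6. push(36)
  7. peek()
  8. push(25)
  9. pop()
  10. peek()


push(20) -> [20]
pop()->20, []
push(12) -> [12]
peek()->12
pop()->12, []
push(36) -> [36]
peek()->36
push(25) -> [36, 25]
pop()->25, [36]
peek()->36

Final stack: [36]


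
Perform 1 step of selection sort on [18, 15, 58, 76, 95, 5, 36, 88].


Initial: [18, 15, 58, 76, 95, 5, 36, 88]
Step 1: min=5 at 5
  Swap: [5, 15, 58, 76, 95, 18, 36, 88]

After 1 step: [5, 15, 58, 76, 95, 18, 36, 88]


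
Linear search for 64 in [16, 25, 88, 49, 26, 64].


i=0: 16!=64
i=1: 25!=64
i=2: 88!=64
i=3: 49!=64
i=4: 26!=64
i=5: 64==64 found!

Found at 5, 6 comps


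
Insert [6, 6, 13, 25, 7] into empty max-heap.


Insert 6: [6]
Insert 6: [6, 6]
Insert 13: [13, 6, 6]
Insert 25: [25, 13, 6, 6]
Insert 7: [25, 13, 6, 6, 7]

Final heap: [25, 13, 6, 6, 7]


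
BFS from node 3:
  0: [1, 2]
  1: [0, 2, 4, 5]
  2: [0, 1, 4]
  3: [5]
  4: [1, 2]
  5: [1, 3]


Visit 3, enqueue [5]
Visit 5, enqueue [1]
Visit 1, enqueue [0, 2, 4]
Visit 0, enqueue []
Visit 2, enqueue []
Visit 4, enqueue []

BFS order: [3, 5, 1, 0, 2, 4]


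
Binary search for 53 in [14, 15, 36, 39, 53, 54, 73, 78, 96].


Step 1: lo=0, hi=8, mid=4, val=53

Found at index 4


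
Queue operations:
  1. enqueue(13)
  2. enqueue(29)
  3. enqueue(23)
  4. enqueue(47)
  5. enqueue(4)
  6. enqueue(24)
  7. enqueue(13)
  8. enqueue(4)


enqueue(13) -> [13]
enqueue(29) -> [13, 29]
enqueue(23) -> [13, 29, 23]
enqueue(47) -> [13, 29, 23, 47]
enqueue(4) -> [13, 29, 23, 47, 4]
enqueue(24) -> [13, 29, 23, 47, 4, 24]
enqueue(13) -> [13, 29, 23, 47, 4, 24, 13]
enqueue(4) -> [13, 29, 23, 47, 4, 24, 13, 4]

Final queue: [13, 29, 23, 47, 4, 24, 13, 4]


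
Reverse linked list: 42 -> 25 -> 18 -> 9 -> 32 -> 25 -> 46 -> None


Step 1: curr=42, set curr.next=prev(None) | reversed so far: 42
Step 2: curr=25, set curr.next=prev(42) | reversed so far: 25 -> 42
Step 3: curr=18, set curr.next=prev(25) | reversed so far: 18 -> 25 -> 42
Step 4: curr=9, set curr.next=prev(18) | reversed so far: 9 -> 18 -> 25 -> 42
Step 5: curr=32, set curr.next=prev(9) | reversed so far: 32 -> 9 -> 18 -> 25 -> 42
Step 6: curr=25, set curr.next=prev(32) | reversed so far: 25 -> 32 -> 9 -> 18 -> 25 -> 42
Step 7: curr=46, set curr.next=prev(25) | reversed so far: 46 -> 25 -> 32 -> 9 -> 18 -> 25 -> 42

46 -> 25 -> 32 -> 9 -> 18 -> 25 -> 42 -> None


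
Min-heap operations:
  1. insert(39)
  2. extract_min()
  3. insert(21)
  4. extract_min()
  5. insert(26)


insert(39) -> [39]
extract_min()->39, []
insert(21) -> [21]
extract_min()->21, []
insert(26) -> [26]

Final heap: [26]


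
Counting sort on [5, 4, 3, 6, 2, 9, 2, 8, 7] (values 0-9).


Input: [5, 4, 3, 6, 2, 9, 2, 8, 7]
Counts: [0, 0, 2, 1, 1, 1, 1, 1, 1, 1]

Sorted: [2, 2, 3, 4, 5, 6, 7, 8, 9]


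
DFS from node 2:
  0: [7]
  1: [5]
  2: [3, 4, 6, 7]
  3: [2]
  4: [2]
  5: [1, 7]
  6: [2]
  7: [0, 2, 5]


Visit 2, push [7, 6, 4, 3]
Visit 3, push []
Visit 4, push []
Visit 6, push []
Visit 7, push [5, 0]
Visit 0, push []
Visit 5, push [1]
Visit 1, push []

DFS order: [2, 3, 4, 6, 7, 0, 5, 1]


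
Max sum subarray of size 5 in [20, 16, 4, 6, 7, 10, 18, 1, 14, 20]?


[0:5]: 53
[1:6]: 43
[2:7]: 45
[3:8]: 42
[4:9]: 50
[5:10]: 63

Max: 63 at [5:10]


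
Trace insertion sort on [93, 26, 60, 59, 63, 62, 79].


Initial: [93, 26, 60, 59, 63, 62, 79]
Insert 26: [26, 93, 60, 59, 63, 62, 79]
Insert 60: [26, 60, 93, 59, 63, 62, 79]
Insert 59: [26, 59, 60, 93, 63, 62, 79]
Insert 63: [26, 59, 60, 63, 93, 62, 79]
Insert 62: [26, 59, 60, 62, 63, 93, 79]
Insert 79: [26, 59, 60, 62, 63, 79, 93]

Sorted: [26, 59, 60, 62, 63, 79, 93]


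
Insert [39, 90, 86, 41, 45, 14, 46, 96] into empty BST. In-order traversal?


Insert 39: root
Insert 90: R from 39
Insert 86: R from 39 -> L from 90
Insert 41: R from 39 -> L from 90 -> L from 86
Insert 45: R from 39 -> L from 90 -> L from 86 -> R from 41
Insert 14: L from 39
Insert 46: R from 39 -> L from 90 -> L from 86 -> R from 41 -> R from 45
Insert 96: R from 39 -> R from 90

In-order: [14, 39, 41, 45, 46, 86, 90, 96]


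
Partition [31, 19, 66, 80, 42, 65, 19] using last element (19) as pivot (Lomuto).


Pivot: 19
  19 <= 19: swap -> [19, 31, 66, 80, 42, 65, 19]
Place pivot at 1: [19, 19, 66, 80, 42, 65, 31]

Partitioned: [19, 19, 66, 80, 42, 65, 31]


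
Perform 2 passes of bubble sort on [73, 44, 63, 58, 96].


Initial: [73, 44, 63, 58, 96]
Pass 1: [44, 63, 58, 73, 96] (3 swaps)
Pass 2: [44, 58, 63, 73, 96] (1 swaps)

After 2 passes: [44, 58, 63, 73, 96]


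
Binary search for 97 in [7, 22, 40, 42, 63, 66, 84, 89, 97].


Step 1: lo=0, hi=8, mid=4, val=63
Step 2: lo=5, hi=8, mid=6, val=84
Step 3: lo=7, hi=8, mid=7, val=89
Step 4: lo=8, hi=8, mid=8, val=97

Found at index 8


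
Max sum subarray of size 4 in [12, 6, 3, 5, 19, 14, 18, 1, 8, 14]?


[0:4]: 26
[1:5]: 33
[2:6]: 41
[3:7]: 56
[4:8]: 52
[5:9]: 41
[6:10]: 41

Max: 56 at [3:7]


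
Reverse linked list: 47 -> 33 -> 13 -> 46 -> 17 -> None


Step 1: curr=47, set curr.next=prev(None) | reversed so far: 47
Step 2: curr=33, set curr.next=prev(47) | reversed so far: 33 -> 47
Step 3: curr=13, set curr.next=prev(33) | reversed so far: 13 -> 33 -> 47
Step 4: curr=46, set curr.next=prev(13) | reversed so far: 46 -> 13 -> 33 -> 47
Step 5: curr=17, set curr.next=prev(46) | reversed so far: 17 -> 46 -> 13 -> 33 -> 47

17 -> 46 -> 13 -> 33 -> 47 -> None


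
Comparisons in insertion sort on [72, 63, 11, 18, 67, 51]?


Algorithm: insertion sort
Input: [72, 63, 11, 18, 67, 51]
Sorted: [11, 18, 51, 63, 67, 72]

12


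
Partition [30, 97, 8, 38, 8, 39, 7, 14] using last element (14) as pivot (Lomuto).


Pivot: 14
  8 <= 14: swap -> [8, 97, 30, 38, 8, 39, 7, 14]
  8 <= 14: swap -> [8, 8, 30, 38, 97, 39, 7, 14]
  7 <= 14: swap -> [8, 8, 7, 38, 97, 39, 30, 14]
Place pivot at 3: [8, 8, 7, 14, 97, 39, 30, 38]

Partitioned: [8, 8, 7, 14, 97, 39, 30, 38]


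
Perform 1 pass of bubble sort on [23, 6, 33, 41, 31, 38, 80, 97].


Initial: [23, 6, 33, 41, 31, 38, 80, 97]
Pass 1: [6, 23, 33, 31, 38, 41, 80, 97] (3 swaps)

After 1 pass: [6, 23, 33, 31, 38, 41, 80, 97]


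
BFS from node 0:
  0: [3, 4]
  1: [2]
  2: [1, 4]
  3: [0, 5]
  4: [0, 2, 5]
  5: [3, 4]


Visit 0, enqueue [3, 4]
Visit 3, enqueue [5]
Visit 4, enqueue [2]
Visit 5, enqueue []
Visit 2, enqueue [1]
Visit 1, enqueue []

BFS order: [0, 3, 4, 5, 2, 1]


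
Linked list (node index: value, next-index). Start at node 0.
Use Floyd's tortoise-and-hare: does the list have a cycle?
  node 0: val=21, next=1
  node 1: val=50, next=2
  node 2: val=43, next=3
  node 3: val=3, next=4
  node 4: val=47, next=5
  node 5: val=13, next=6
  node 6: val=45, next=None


Floyd's tortoise (slow, +1) and hare (fast, +2):
  init: slow=0, fast=0
  step 1: slow=1, fast=2
  step 2: slow=2, fast=4
  step 3: slow=3, fast=6
  step 4: fast -> None, no cycle

Cycle: no


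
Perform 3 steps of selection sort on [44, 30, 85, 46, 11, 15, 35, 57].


Initial: [44, 30, 85, 46, 11, 15, 35, 57]
Step 1: min=11 at 4
  Swap: [11, 30, 85, 46, 44, 15, 35, 57]
Step 2: min=15 at 5
  Swap: [11, 15, 85, 46, 44, 30, 35, 57]
Step 3: min=30 at 5
  Swap: [11, 15, 30, 46, 44, 85, 35, 57]

After 3 steps: [11, 15, 30, 46, 44, 85, 35, 57]


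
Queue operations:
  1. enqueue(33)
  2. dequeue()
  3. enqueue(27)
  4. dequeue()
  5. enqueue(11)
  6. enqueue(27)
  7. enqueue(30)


enqueue(33) -> [33]
dequeue()->33, []
enqueue(27) -> [27]
dequeue()->27, []
enqueue(11) -> [11]
enqueue(27) -> [11, 27]
enqueue(30) -> [11, 27, 30]

Final queue: [11, 27, 30]


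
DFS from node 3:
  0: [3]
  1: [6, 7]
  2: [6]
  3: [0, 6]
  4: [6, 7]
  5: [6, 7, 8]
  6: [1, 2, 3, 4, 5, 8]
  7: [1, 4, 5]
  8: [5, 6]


Visit 3, push [6, 0]
Visit 0, push []
Visit 6, push [8, 5, 4, 2, 1]
Visit 1, push [7]
Visit 7, push [5, 4]
Visit 4, push []
Visit 5, push [8]
Visit 8, push []
Visit 2, push []

DFS order: [3, 0, 6, 1, 7, 4, 5, 8, 2]


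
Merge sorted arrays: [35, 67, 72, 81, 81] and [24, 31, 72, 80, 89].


Take 24 from B
Take 31 from B
Take 35 from A
Take 67 from A
Take 72 from A
Take 72 from B
Take 80 from B
Take 81 from A
Take 81 from A

Merged: [24, 31, 35, 67, 72, 72, 80, 81, 81, 89]


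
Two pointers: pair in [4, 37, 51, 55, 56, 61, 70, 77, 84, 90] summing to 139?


lo=0(4)+hi=9(90)=94
lo=1(37)+hi=9(90)=127
lo=2(51)+hi=9(90)=141
lo=2(51)+hi=8(84)=135
lo=3(55)+hi=8(84)=139

Yes: 55+84=139


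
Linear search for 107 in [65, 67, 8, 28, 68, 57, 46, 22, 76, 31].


i=0: 65!=107
i=1: 67!=107
i=2: 8!=107
i=3: 28!=107
i=4: 68!=107
i=5: 57!=107
i=6: 46!=107
i=7: 22!=107
i=8: 76!=107
i=9: 31!=107

Not found, 10 comps


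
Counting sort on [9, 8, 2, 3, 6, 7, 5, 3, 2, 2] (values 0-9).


Input: [9, 8, 2, 3, 6, 7, 5, 3, 2, 2]
Counts: [0, 0, 3, 2, 0, 1, 1, 1, 1, 1]

Sorted: [2, 2, 2, 3, 3, 5, 6, 7, 8, 9]


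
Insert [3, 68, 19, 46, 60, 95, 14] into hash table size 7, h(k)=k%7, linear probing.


Insert 3: h=3 -> slot 3
Insert 68: h=5 -> slot 5
Insert 19: h=5, 1 probes -> slot 6
Insert 46: h=4 -> slot 4
Insert 60: h=4, 3 probes -> slot 0
Insert 95: h=4, 4 probes -> slot 1
Insert 14: h=0, 2 probes -> slot 2

Table: [60, 95, 14, 3, 46, 68, 19]


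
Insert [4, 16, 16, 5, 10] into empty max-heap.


Insert 4: [4]
Insert 16: [16, 4]
Insert 16: [16, 4, 16]
Insert 5: [16, 5, 16, 4]
Insert 10: [16, 10, 16, 4, 5]

Final heap: [16, 10, 16, 4, 5]


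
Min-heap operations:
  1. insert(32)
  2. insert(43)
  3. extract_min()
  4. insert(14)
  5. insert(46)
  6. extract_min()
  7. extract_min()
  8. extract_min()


insert(32) -> [32]
insert(43) -> [32, 43]
extract_min()->32, [43]
insert(14) -> [14, 43]
insert(46) -> [14, 43, 46]
extract_min()->14, [43, 46]
extract_min()->43, [46]
extract_min()->46, []

Final heap: []


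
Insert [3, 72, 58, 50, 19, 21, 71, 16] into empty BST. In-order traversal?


Insert 3: root
Insert 72: R from 3
Insert 58: R from 3 -> L from 72
Insert 50: R from 3 -> L from 72 -> L from 58
Insert 19: R from 3 -> L from 72 -> L from 58 -> L from 50
Insert 21: R from 3 -> L from 72 -> L from 58 -> L from 50 -> R from 19
Insert 71: R from 3 -> L from 72 -> R from 58
Insert 16: R from 3 -> L from 72 -> L from 58 -> L from 50 -> L from 19

In-order: [3, 16, 19, 21, 50, 58, 71, 72]


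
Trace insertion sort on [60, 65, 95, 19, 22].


Initial: [60, 65, 95, 19, 22]
Insert 65: [60, 65, 95, 19, 22]
Insert 95: [60, 65, 95, 19, 22]
Insert 19: [19, 60, 65, 95, 22]
Insert 22: [19, 22, 60, 65, 95]

Sorted: [19, 22, 60, 65, 95]


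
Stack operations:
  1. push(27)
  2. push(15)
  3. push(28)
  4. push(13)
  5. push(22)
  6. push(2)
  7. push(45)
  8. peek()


push(27) -> [27]
push(15) -> [27, 15]
push(28) -> [27, 15, 28]
push(13) -> [27, 15, 28, 13]
push(22) -> [27, 15, 28, 13, 22]
push(2) -> [27, 15, 28, 13, 22, 2]
push(45) -> [27, 15, 28, 13, 22, 2, 45]
peek()->45

Final stack: [27, 15, 28, 13, 22, 2, 45]


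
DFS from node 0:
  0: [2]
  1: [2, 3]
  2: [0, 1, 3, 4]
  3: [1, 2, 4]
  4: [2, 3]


Visit 0, push [2]
Visit 2, push [4, 3, 1]
Visit 1, push [3]
Visit 3, push [4]
Visit 4, push []

DFS order: [0, 2, 1, 3, 4]


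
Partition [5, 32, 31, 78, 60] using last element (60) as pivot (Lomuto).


Pivot: 60
  5 <= 60: advance i (no swap)
  32 <= 60: advance i (no swap)
  31 <= 60: advance i (no swap)
Place pivot at 3: [5, 32, 31, 60, 78]

Partitioned: [5, 32, 31, 60, 78]


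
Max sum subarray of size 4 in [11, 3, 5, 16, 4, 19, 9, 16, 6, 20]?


[0:4]: 35
[1:5]: 28
[2:6]: 44
[3:7]: 48
[4:8]: 48
[5:9]: 50
[6:10]: 51

Max: 51 at [6:10]


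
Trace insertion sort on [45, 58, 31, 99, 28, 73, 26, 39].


Initial: [45, 58, 31, 99, 28, 73, 26, 39]
Insert 58: [45, 58, 31, 99, 28, 73, 26, 39]
Insert 31: [31, 45, 58, 99, 28, 73, 26, 39]
Insert 99: [31, 45, 58, 99, 28, 73, 26, 39]
Insert 28: [28, 31, 45, 58, 99, 73, 26, 39]
Insert 73: [28, 31, 45, 58, 73, 99, 26, 39]
Insert 26: [26, 28, 31, 45, 58, 73, 99, 39]
Insert 39: [26, 28, 31, 39, 45, 58, 73, 99]

Sorted: [26, 28, 31, 39, 45, 58, 73, 99]


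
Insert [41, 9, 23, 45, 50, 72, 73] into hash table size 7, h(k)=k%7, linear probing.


Insert 41: h=6 -> slot 6
Insert 9: h=2 -> slot 2
Insert 23: h=2, 1 probes -> slot 3
Insert 45: h=3, 1 probes -> slot 4
Insert 50: h=1 -> slot 1
Insert 72: h=2, 3 probes -> slot 5
Insert 73: h=3, 4 probes -> slot 0

Table: [73, 50, 9, 23, 45, 72, 41]


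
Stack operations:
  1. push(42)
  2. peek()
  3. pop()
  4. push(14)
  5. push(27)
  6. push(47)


push(42) -> [42]
peek()->42
pop()->42, []
push(14) -> [14]
push(27) -> [14, 27]
push(47) -> [14, 27, 47]

Final stack: [14, 27, 47]


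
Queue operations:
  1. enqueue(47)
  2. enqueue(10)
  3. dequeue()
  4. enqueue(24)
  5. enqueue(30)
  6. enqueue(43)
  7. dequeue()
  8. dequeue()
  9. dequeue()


enqueue(47) -> [47]
enqueue(10) -> [47, 10]
dequeue()->47, [10]
enqueue(24) -> [10, 24]
enqueue(30) -> [10, 24, 30]
enqueue(43) -> [10, 24, 30, 43]
dequeue()->10, [24, 30, 43]
dequeue()->24, [30, 43]
dequeue()->30, [43]

Final queue: [43]


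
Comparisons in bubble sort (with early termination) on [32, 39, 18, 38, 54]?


Algorithm: bubble sort (with early termination)
Input: [32, 39, 18, 38, 54]
Sorted: [18, 32, 38, 39, 54]

9


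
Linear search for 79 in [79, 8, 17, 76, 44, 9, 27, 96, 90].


i=0: 79==79 found!

Found at 0, 1 comps


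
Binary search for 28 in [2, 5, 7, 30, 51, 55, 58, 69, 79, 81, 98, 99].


Step 1: lo=0, hi=11, mid=5, val=55
Step 2: lo=0, hi=4, mid=2, val=7
Step 3: lo=3, hi=4, mid=3, val=30

Not found


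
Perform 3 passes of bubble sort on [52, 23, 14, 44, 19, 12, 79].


Initial: [52, 23, 14, 44, 19, 12, 79]
Pass 1: [23, 14, 44, 19, 12, 52, 79] (5 swaps)
Pass 2: [14, 23, 19, 12, 44, 52, 79] (3 swaps)
Pass 3: [14, 19, 12, 23, 44, 52, 79] (2 swaps)

After 3 passes: [14, 19, 12, 23, 44, 52, 79]


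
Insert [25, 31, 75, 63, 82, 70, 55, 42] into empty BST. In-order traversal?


Insert 25: root
Insert 31: R from 25
Insert 75: R from 25 -> R from 31
Insert 63: R from 25 -> R from 31 -> L from 75
Insert 82: R from 25 -> R from 31 -> R from 75
Insert 70: R from 25 -> R from 31 -> L from 75 -> R from 63
Insert 55: R from 25 -> R from 31 -> L from 75 -> L from 63
Insert 42: R from 25 -> R from 31 -> L from 75 -> L from 63 -> L from 55

In-order: [25, 31, 42, 55, 63, 70, 75, 82]


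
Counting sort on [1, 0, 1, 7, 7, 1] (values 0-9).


Input: [1, 0, 1, 7, 7, 1]
Counts: [1, 3, 0, 0, 0, 0, 0, 2, 0, 0]

Sorted: [0, 1, 1, 1, 7, 7]


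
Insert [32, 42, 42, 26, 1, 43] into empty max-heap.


Insert 32: [32]
Insert 42: [42, 32]
Insert 42: [42, 32, 42]
Insert 26: [42, 32, 42, 26]
Insert 1: [42, 32, 42, 26, 1]
Insert 43: [43, 32, 42, 26, 1, 42]

Final heap: [43, 32, 42, 26, 1, 42]


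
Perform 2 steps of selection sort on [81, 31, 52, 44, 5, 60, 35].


Initial: [81, 31, 52, 44, 5, 60, 35]
Step 1: min=5 at 4
  Swap: [5, 31, 52, 44, 81, 60, 35]
Step 2: min=31 at 1
  Swap: [5, 31, 52, 44, 81, 60, 35]

After 2 steps: [5, 31, 52, 44, 81, 60, 35]


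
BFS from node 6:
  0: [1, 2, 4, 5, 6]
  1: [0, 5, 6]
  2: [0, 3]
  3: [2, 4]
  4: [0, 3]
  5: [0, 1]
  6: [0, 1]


Visit 6, enqueue [0, 1]
Visit 0, enqueue [2, 4, 5]
Visit 1, enqueue []
Visit 2, enqueue [3]
Visit 4, enqueue []
Visit 5, enqueue []
Visit 3, enqueue []

BFS order: [6, 0, 1, 2, 4, 5, 3]


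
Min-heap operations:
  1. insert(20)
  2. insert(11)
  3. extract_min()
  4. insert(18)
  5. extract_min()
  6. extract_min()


insert(20) -> [20]
insert(11) -> [11, 20]
extract_min()->11, [20]
insert(18) -> [18, 20]
extract_min()->18, [20]
extract_min()->20, []

Final heap: []


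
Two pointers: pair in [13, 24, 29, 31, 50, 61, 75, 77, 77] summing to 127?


lo=0(13)+hi=8(77)=90
lo=1(24)+hi=8(77)=101
lo=2(29)+hi=8(77)=106
lo=3(31)+hi=8(77)=108
lo=4(50)+hi=8(77)=127

Yes: 50+77=127


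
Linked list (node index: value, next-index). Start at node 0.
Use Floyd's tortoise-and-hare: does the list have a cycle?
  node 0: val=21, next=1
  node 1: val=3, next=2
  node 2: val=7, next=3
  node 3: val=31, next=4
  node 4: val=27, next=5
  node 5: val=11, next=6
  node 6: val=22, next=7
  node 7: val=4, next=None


Floyd's tortoise (slow, +1) and hare (fast, +2):
  init: slow=0, fast=0
  step 1: slow=1, fast=2
  step 2: slow=2, fast=4
  step 3: slow=3, fast=6
  step 4: fast 6->7->None, no cycle

Cycle: no


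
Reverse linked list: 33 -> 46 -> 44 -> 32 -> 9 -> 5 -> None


Step 1: curr=33, set curr.next=prev(None) | reversed so far: 33
Step 2: curr=46, set curr.next=prev(33) | reversed so far: 46 -> 33
Step 3: curr=44, set curr.next=prev(46) | reversed so far: 44 -> 46 -> 33
Step 4: curr=32, set curr.next=prev(44) | reversed so far: 32 -> 44 -> 46 -> 33
Step 5: curr=9, set curr.next=prev(32) | reversed so far: 9 -> 32 -> 44 -> 46 -> 33
Step 6: curr=5, set curr.next=prev(9) | reversed so far: 5 -> 9 -> 32 -> 44 -> 46 -> 33

5 -> 9 -> 32 -> 44 -> 46 -> 33 -> None


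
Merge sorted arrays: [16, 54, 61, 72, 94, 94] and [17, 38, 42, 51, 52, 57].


Take 16 from A
Take 17 from B
Take 38 from B
Take 42 from B
Take 51 from B
Take 52 from B
Take 54 from A
Take 57 from B

Merged: [16, 17, 38, 42, 51, 52, 54, 57, 61, 72, 94, 94]


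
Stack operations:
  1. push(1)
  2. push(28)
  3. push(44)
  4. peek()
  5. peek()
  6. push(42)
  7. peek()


push(1) -> [1]
push(28) -> [1, 28]
push(44) -> [1, 28, 44]
peek()->44
peek()->44
push(42) -> [1, 28, 44, 42]
peek()->42

Final stack: [1, 28, 44, 42]


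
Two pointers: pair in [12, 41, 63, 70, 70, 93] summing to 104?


lo=0(12)+hi=5(93)=105
lo=0(12)+hi=4(70)=82
lo=1(41)+hi=4(70)=111
lo=1(41)+hi=3(70)=111
lo=1(41)+hi=2(63)=104

Yes: 41+63=104


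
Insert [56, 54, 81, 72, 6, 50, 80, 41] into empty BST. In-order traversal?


Insert 56: root
Insert 54: L from 56
Insert 81: R from 56
Insert 72: R from 56 -> L from 81
Insert 6: L from 56 -> L from 54
Insert 50: L from 56 -> L from 54 -> R from 6
Insert 80: R from 56 -> L from 81 -> R from 72
Insert 41: L from 56 -> L from 54 -> R from 6 -> L from 50

In-order: [6, 41, 50, 54, 56, 72, 80, 81]


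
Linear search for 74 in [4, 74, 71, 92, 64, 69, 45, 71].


i=0: 4!=74
i=1: 74==74 found!

Found at 1, 2 comps


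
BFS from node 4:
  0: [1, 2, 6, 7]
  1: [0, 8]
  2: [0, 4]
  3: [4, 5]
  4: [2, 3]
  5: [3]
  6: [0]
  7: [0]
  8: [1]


Visit 4, enqueue [2, 3]
Visit 2, enqueue [0]
Visit 3, enqueue [5]
Visit 0, enqueue [1, 6, 7]
Visit 5, enqueue []
Visit 1, enqueue [8]
Visit 6, enqueue []
Visit 7, enqueue []
Visit 8, enqueue []

BFS order: [4, 2, 3, 0, 5, 1, 6, 7, 8]


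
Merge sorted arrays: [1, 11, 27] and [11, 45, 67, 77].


Take 1 from A
Take 11 from A
Take 11 from B
Take 27 from A

Merged: [1, 11, 11, 27, 45, 67, 77]


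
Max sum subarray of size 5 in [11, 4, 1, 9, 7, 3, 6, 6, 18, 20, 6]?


[0:5]: 32
[1:6]: 24
[2:7]: 26
[3:8]: 31
[4:9]: 40
[5:10]: 53
[6:11]: 56

Max: 56 at [6:11]


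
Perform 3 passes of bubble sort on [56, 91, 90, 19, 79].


Initial: [56, 91, 90, 19, 79]
Pass 1: [56, 90, 19, 79, 91] (3 swaps)
Pass 2: [56, 19, 79, 90, 91] (2 swaps)
Pass 3: [19, 56, 79, 90, 91] (1 swaps)

After 3 passes: [19, 56, 79, 90, 91]


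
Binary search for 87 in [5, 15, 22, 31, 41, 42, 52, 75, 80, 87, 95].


Step 1: lo=0, hi=10, mid=5, val=42
Step 2: lo=6, hi=10, mid=8, val=80
Step 3: lo=9, hi=10, mid=9, val=87

Found at index 9


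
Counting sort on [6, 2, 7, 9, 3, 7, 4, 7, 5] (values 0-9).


Input: [6, 2, 7, 9, 3, 7, 4, 7, 5]
Counts: [0, 0, 1, 1, 1, 1, 1, 3, 0, 1]

Sorted: [2, 3, 4, 5, 6, 7, 7, 7, 9]


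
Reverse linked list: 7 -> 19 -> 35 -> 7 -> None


Step 1: curr=7, set curr.next=prev(None) | reversed so far: 7
Step 2: curr=19, set curr.next=prev(7) | reversed so far: 19 -> 7
Step 3: curr=35, set curr.next=prev(19) | reversed so far: 35 -> 19 -> 7
Step 4: curr=7, set curr.next=prev(35) | reversed so far: 7 -> 35 -> 19 -> 7

7 -> 35 -> 19 -> 7 -> None


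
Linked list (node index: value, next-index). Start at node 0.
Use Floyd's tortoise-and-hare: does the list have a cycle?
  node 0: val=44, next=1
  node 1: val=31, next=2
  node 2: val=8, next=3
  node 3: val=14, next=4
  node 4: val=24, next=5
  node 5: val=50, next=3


Floyd's tortoise (slow, +1) and hare (fast, +2):
  init: slow=0, fast=0
  step 1: slow=1, fast=2
  step 2: slow=2, fast=4
  step 3: slow=3, fast=3
  slow == fast at node 3: cycle detected

Cycle: yes


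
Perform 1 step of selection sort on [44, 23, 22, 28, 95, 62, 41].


Initial: [44, 23, 22, 28, 95, 62, 41]
Step 1: min=22 at 2
  Swap: [22, 23, 44, 28, 95, 62, 41]

After 1 step: [22, 23, 44, 28, 95, 62, 41]


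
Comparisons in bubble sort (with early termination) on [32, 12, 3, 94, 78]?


Algorithm: bubble sort (with early termination)
Input: [32, 12, 3, 94, 78]
Sorted: [3, 12, 32, 78, 94]

9


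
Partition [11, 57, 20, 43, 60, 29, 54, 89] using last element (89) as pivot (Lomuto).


Pivot: 89
  11 <= 89: advance i (no swap)
  57 <= 89: advance i (no swap)
  20 <= 89: advance i (no swap)
  43 <= 89: advance i (no swap)
  60 <= 89: advance i (no swap)
  29 <= 89: advance i (no swap)
  54 <= 89: advance i (no swap)
Place pivot at 7: [11, 57, 20, 43, 60, 29, 54, 89]

Partitioned: [11, 57, 20, 43, 60, 29, 54, 89]


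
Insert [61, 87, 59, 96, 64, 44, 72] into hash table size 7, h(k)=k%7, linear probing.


Insert 61: h=5 -> slot 5
Insert 87: h=3 -> slot 3
Insert 59: h=3, 1 probes -> slot 4
Insert 96: h=5, 1 probes -> slot 6
Insert 64: h=1 -> slot 1
Insert 44: h=2 -> slot 2
Insert 72: h=2, 5 probes -> slot 0

Table: [72, 64, 44, 87, 59, 61, 96]


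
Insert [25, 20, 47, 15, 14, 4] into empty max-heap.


Insert 25: [25]
Insert 20: [25, 20]
Insert 47: [47, 20, 25]
Insert 15: [47, 20, 25, 15]
Insert 14: [47, 20, 25, 15, 14]
Insert 4: [47, 20, 25, 15, 14, 4]

Final heap: [47, 20, 25, 15, 14, 4]


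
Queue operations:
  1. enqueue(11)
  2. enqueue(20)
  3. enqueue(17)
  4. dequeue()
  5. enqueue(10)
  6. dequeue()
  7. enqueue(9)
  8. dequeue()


enqueue(11) -> [11]
enqueue(20) -> [11, 20]
enqueue(17) -> [11, 20, 17]
dequeue()->11, [20, 17]
enqueue(10) -> [20, 17, 10]
dequeue()->20, [17, 10]
enqueue(9) -> [17, 10, 9]
dequeue()->17, [10, 9]

Final queue: [10, 9]


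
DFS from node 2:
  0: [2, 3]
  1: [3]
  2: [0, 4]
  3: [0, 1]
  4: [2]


Visit 2, push [4, 0]
Visit 0, push [3]
Visit 3, push [1]
Visit 1, push []
Visit 4, push []

DFS order: [2, 0, 3, 1, 4]


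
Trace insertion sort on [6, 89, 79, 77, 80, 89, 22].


Initial: [6, 89, 79, 77, 80, 89, 22]
Insert 89: [6, 89, 79, 77, 80, 89, 22]
Insert 79: [6, 79, 89, 77, 80, 89, 22]
Insert 77: [6, 77, 79, 89, 80, 89, 22]
Insert 80: [6, 77, 79, 80, 89, 89, 22]
Insert 89: [6, 77, 79, 80, 89, 89, 22]
Insert 22: [6, 22, 77, 79, 80, 89, 89]

Sorted: [6, 22, 77, 79, 80, 89, 89]


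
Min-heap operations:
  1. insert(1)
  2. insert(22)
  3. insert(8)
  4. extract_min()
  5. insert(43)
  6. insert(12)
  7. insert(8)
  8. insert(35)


insert(1) -> [1]
insert(22) -> [1, 22]
insert(8) -> [1, 22, 8]
extract_min()->1, [8, 22]
insert(43) -> [8, 22, 43]
insert(12) -> [8, 12, 43, 22]
insert(8) -> [8, 8, 43, 22, 12]
insert(35) -> [8, 8, 35, 22, 12, 43]

Final heap: [8, 8, 35, 22, 12, 43]


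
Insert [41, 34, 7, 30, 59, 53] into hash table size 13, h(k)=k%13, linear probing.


Insert 41: h=2 -> slot 2
Insert 34: h=8 -> slot 8
Insert 7: h=7 -> slot 7
Insert 30: h=4 -> slot 4
Insert 59: h=7, 2 probes -> slot 9
Insert 53: h=1 -> slot 1

Table: [None, 53, 41, None, 30, None, None, 7, 34, 59, None, None, None]


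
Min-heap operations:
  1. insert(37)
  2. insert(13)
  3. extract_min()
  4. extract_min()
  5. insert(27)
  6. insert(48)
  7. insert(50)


insert(37) -> [37]
insert(13) -> [13, 37]
extract_min()->13, [37]
extract_min()->37, []
insert(27) -> [27]
insert(48) -> [27, 48]
insert(50) -> [27, 48, 50]

Final heap: [27, 48, 50]


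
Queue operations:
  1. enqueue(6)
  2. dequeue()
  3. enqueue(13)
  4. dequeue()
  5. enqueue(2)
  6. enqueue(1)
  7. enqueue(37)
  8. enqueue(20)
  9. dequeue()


enqueue(6) -> [6]
dequeue()->6, []
enqueue(13) -> [13]
dequeue()->13, []
enqueue(2) -> [2]
enqueue(1) -> [2, 1]
enqueue(37) -> [2, 1, 37]
enqueue(20) -> [2, 1, 37, 20]
dequeue()->2, [1, 37, 20]

Final queue: [1, 37, 20]


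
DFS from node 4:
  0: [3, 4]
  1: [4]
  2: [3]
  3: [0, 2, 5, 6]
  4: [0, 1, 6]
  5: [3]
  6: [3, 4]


Visit 4, push [6, 1, 0]
Visit 0, push [3]
Visit 3, push [6, 5, 2]
Visit 2, push []
Visit 5, push []
Visit 6, push []
Visit 1, push []

DFS order: [4, 0, 3, 2, 5, 6, 1]


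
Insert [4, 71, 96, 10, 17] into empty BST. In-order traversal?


Insert 4: root
Insert 71: R from 4
Insert 96: R from 4 -> R from 71
Insert 10: R from 4 -> L from 71
Insert 17: R from 4 -> L from 71 -> R from 10

In-order: [4, 10, 17, 71, 96]


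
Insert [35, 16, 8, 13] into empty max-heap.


Insert 35: [35]
Insert 16: [35, 16]
Insert 8: [35, 16, 8]
Insert 13: [35, 16, 8, 13]

Final heap: [35, 16, 8, 13]


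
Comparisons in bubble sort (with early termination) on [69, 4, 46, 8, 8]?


Algorithm: bubble sort (with early termination)
Input: [69, 4, 46, 8, 8]
Sorted: [4, 8, 8, 46, 69]

9


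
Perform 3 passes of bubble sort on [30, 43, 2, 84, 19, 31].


Initial: [30, 43, 2, 84, 19, 31]
Pass 1: [30, 2, 43, 19, 31, 84] (3 swaps)
Pass 2: [2, 30, 19, 31, 43, 84] (3 swaps)
Pass 3: [2, 19, 30, 31, 43, 84] (1 swaps)

After 3 passes: [2, 19, 30, 31, 43, 84]


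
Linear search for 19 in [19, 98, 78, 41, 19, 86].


i=0: 19==19 found!

Found at 0, 1 comps


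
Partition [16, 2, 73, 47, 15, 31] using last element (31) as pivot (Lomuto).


Pivot: 31
  16 <= 31: advance i (no swap)
  2 <= 31: advance i (no swap)
  15 <= 31: swap -> [16, 2, 15, 47, 73, 31]
Place pivot at 3: [16, 2, 15, 31, 73, 47]

Partitioned: [16, 2, 15, 31, 73, 47]


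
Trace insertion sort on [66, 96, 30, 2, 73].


Initial: [66, 96, 30, 2, 73]
Insert 96: [66, 96, 30, 2, 73]
Insert 30: [30, 66, 96, 2, 73]
Insert 2: [2, 30, 66, 96, 73]
Insert 73: [2, 30, 66, 73, 96]

Sorted: [2, 30, 66, 73, 96]


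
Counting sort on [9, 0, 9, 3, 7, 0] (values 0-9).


Input: [9, 0, 9, 3, 7, 0]
Counts: [2, 0, 0, 1, 0, 0, 0, 1, 0, 2]

Sorted: [0, 0, 3, 7, 9, 9]


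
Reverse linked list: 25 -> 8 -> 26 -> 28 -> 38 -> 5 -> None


Step 1: curr=25, set curr.next=prev(None) | reversed so far: 25
Step 2: curr=8, set curr.next=prev(25) | reversed so far: 8 -> 25
Step 3: curr=26, set curr.next=prev(8) | reversed so far: 26 -> 8 -> 25
Step 4: curr=28, set curr.next=prev(26) | reversed so far: 28 -> 26 -> 8 -> 25
Step 5: curr=38, set curr.next=prev(28) | reversed so far: 38 -> 28 -> 26 -> 8 -> 25
Step 6: curr=5, set curr.next=prev(38) | reversed so far: 5 -> 38 -> 28 -> 26 -> 8 -> 25

5 -> 38 -> 28 -> 26 -> 8 -> 25 -> None


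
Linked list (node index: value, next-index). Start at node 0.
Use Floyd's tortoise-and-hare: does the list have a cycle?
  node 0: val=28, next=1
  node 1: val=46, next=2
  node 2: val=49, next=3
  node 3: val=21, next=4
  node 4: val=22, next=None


Floyd's tortoise (slow, +1) and hare (fast, +2):
  init: slow=0, fast=0
  step 1: slow=1, fast=2
  step 2: slow=2, fast=4
  step 3: fast -> None, no cycle

Cycle: no


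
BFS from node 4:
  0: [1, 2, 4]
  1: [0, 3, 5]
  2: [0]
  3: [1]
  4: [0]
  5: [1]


Visit 4, enqueue [0]
Visit 0, enqueue [1, 2]
Visit 1, enqueue [3, 5]
Visit 2, enqueue []
Visit 3, enqueue []
Visit 5, enqueue []

BFS order: [4, 0, 1, 2, 3, 5]


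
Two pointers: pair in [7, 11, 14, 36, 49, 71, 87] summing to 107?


lo=0(7)+hi=6(87)=94
lo=1(11)+hi=6(87)=98
lo=2(14)+hi=6(87)=101
lo=3(36)+hi=6(87)=123
lo=3(36)+hi=5(71)=107

Yes: 36+71=107


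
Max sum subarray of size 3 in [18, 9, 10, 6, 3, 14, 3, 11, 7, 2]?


[0:3]: 37
[1:4]: 25
[2:5]: 19
[3:6]: 23
[4:7]: 20
[5:8]: 28
[6:9]: 21
[7:10]: 20

Max: 37 at [0:3]


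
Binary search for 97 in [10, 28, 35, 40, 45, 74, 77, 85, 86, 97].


Step 1: lo=0, hi=9, mid=4, val=45
Step 2: lo=5, hi=9, mid=7, val=85
Step 3: lo=8, hi=9, mid=8, val=86
Step 4: lo=9, hi=9, mid=9, val=97

Found at index 9


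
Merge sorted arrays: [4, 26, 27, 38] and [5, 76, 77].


Take 4 from A
Take 5 from B
Take 26 from A
Take 27 from A
Take 38 from A

Merged: [4, 5, 26, 27, 38, 76, 77]


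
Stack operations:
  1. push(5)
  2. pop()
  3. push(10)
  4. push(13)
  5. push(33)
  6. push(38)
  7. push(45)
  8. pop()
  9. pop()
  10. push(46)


push(5) -> [5]
pop()->5, []
push(10) -> [10]
push(13) -> [10, 13]
push(33) -> [10, 13, 33]
push(38) -> [10, 13, 33, 38]
push(45) -> [10, 13, 33, 38, 45]
pop()->45, [10, 13, 33, 38]
pop()->38, [10, 13, 33]
push(46) -> [10, 13, 33, 46]

Final stack: [10, 13, 33, 46]


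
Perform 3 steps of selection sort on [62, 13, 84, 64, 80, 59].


Initial: [62, 13, 84, 64, 80, 59]
Step 1: min=13 at 1
  Swap: [13, 62, 84, 64, 80, 59]
Step 2: min=59 at 5
  Swap: [13, 59, 84, 64, 80, 62]
Step 3: min=62 at 5
  Swap: [13, 59, 62, 64, 80, 84]

After 3 steps: [13, 59, 62, 64, 80, 84]


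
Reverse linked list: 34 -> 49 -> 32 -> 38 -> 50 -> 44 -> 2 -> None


Step 1: curr=34, set curr.next=prev(None) | reversed so far: 34
Step 2: curr=49, set curr.next=prev(34) | reversed so far: 49 -> 34
Step 3: curr=32, set curr.next=prev(49) | reversed so far: 32 -> 49 -> 34
Step 4: curr=38, set curr.next=prev(32) | reversed so far: 38 -> 32 -> 49 -> 34
Step 5: curr=50, set curr.next=prev(38) | reversed so far: 50 -> 38 -> 32 -> 49 -> 34
Step 6: curr=44, set curr.next=prev(50) | reversed so far: 44 -> 50 -> 38 -> 32 -> 49 -> 34
Step 7: curr=2, set curr.next=prev(44) | reversed so far: 2 -> 44 -> 50 -> 38 -> 32 -> 49 -> 34

2 -> 44 -> 50 -> 38 -> 32 -> 49 -> 34 -> None


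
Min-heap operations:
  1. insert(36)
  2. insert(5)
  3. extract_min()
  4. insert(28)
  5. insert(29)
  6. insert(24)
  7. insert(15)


insert(36) -> [36]
insert(5) -> [5, 36]
extract_min()->5, [36]
insert(28) -> [28, 36]
insert(29) -> [28, 36, 29]
insert(24) -> [24, 28, 29, 36]
insert(15) -> [15, 24, 29, 36, 28]

Final heap: [15, 24, 29, 36, 28]


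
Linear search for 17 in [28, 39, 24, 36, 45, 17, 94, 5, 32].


i=0: 28!=17
i=1: 39!=17
i=2: 24!=17
i=3: 36!=17
i=4: 45!=17
i=5: 17==17 found!

Found at 5, 6 comps


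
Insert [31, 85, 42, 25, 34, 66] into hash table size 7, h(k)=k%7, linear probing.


Insert 31: h=3 -> slot 3
Insert 85: h=1 -> slot 1
Insert 42: h=0 -> slot 0
Insert 25: h=4 -> slot 4
Insert 34: h=6 -> slot 6
Insert 66: h=3, 2 probes -> slot 5

Table: [42, 85, None, 31, 25, 66, 34]


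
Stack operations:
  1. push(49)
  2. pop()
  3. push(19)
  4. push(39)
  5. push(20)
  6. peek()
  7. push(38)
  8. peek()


push(49) -> [49]
pop()->49, []
push(19) -> [19]
push(39) -> [19, 39]
push(20) -> [19, 39, 20]
peek()->20
push(38) -> [19, 39, 20, 38]
peek()->38

Final stack: [19, 39, 20, 38]


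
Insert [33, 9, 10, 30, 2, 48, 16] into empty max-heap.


Insert 33: [33]
Insert 9: [33, 9]
Insert 10: [33, 9, 10]
Insert 30: [33, 30, 10, 9]
Insert 2: [33, 30, 10, 9, 2]
Insert 48: [48, 30, 33, 9, 2, 10]
Insert 16: [48, 30, 33, 9, 2, 10, 16]

Final heap: [48, 30, 33, 9, 2, 10, 16]


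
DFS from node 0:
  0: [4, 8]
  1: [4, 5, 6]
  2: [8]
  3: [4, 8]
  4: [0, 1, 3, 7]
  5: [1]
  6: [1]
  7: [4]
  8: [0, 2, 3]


Visit 0, push [8, 4]
Visit 4, push [7, 3, 1]
Visit 1, push [6, 5]
Visit 5, push []
Visit 6, push []
Visit 3, push [8]
Visit 8, push [2]
Visit 2, push []
Visit 7, push []

DFS order: [0, 4, 1, 5, 6, 3, 8, 2, 7]


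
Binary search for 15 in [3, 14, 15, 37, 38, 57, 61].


Step 1: lo=0, hi=6, mid=3, val=37
Step 2: lo=0, hi=2, mid=1, val=14
Step 3: lo=2, hi=2, mid=2, val=15

Found at index 2


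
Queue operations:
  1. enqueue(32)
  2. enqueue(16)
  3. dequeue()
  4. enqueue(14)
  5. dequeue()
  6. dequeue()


enqueue(32) -> [32]
enqueue(16) -> [32, 16]
dequeue()->32, [16]
enqueue(14) -> [16, 14]
dequeue()->16, [14]
dequeue()->14, []

Final queue: []


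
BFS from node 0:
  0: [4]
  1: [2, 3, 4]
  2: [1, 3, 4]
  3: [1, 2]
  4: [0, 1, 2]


Visit 0, enqueue [4]
Visit 4, enqueue [1, 2]
Visit 1, enqueue [3]
Visit 2, enqueue []
Visit 3, enqueue []

BFS order: [0, 4, 1, 2, 3]


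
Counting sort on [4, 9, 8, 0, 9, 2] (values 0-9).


Input: [4, 9, 8, 0, 9, 2]
Counts: [1, 0, 1, 0, 1, 0, 0, 0, 1, 2]

Sorted: [0, 2, 4, 8, 9, 9]


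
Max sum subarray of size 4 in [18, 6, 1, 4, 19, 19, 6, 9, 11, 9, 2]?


[0:4]: 29
[1:5]: 30
[2:6]: 43
[3:7]: 48
[4:8]: 53
[5:9]: 45
[6:10]: 35
[7:11]: 31

Max: 53 at [4:8]
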